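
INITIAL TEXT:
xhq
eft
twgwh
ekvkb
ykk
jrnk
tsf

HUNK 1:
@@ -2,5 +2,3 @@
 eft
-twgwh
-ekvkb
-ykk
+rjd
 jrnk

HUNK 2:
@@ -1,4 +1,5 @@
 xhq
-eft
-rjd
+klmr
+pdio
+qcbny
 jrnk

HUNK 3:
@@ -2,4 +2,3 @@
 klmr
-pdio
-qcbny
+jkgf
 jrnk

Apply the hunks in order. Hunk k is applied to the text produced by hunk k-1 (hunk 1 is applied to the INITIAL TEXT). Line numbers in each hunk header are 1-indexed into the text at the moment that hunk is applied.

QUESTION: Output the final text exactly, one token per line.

Answer: xhq
klmr
jkgf
jrnk
tsf

Derivation:
Hunk 1: at line 2 remove [twgwh,ekvkb,ykk] add [rjd] -> 5 lines: xhq eft rjd jrnk tsf
Hunk 2: at line 1 remove [eft,rjd] add [klmr,pdio,qcbny] -> 6 lines: xhq klmr pdio qcbny jrnk tsf
Hunk 3: at line 2 remove [pdio,qcbny] add [jkgf] -> 5 lines: xhq klmr jkgf jrnk tsf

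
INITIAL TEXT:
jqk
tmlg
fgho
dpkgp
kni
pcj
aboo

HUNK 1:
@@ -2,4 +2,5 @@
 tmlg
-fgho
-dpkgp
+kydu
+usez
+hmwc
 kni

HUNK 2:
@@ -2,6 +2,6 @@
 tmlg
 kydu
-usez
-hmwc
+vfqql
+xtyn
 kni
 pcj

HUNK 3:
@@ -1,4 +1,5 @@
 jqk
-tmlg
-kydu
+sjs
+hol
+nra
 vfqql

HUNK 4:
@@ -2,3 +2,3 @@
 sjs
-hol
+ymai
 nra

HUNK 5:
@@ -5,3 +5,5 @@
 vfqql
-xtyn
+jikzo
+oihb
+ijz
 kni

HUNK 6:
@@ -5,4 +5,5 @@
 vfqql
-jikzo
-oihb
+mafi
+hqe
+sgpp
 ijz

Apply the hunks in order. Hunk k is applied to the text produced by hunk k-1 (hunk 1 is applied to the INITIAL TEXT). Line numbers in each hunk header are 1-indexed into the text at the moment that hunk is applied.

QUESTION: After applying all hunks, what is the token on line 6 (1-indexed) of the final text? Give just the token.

Answer: mafi

Derivation:
Hunk 1: at line 2 remove [fgho,dpkgp] add [kydu,usez,hmwc] -> 8 lines: jqk tmlg kydu usez hmwc kni pcj aboo
Hunk 2: at line 2 remove [usez,hmwc] add [vfqql,xtyn] -> 8 lines: jqk tmlg kydu vfqql xtyn kni pcj aboo
Hunk 3: at line 1 remove [tmlg,kydu] add [sjs,hol,nra] -> 9 lines: jqk sjs hol nra vfqql xtyn kni pcj aboo
Hunk 4: at line 2 remove [hol] add [ymai] -> 9 lines: jqk sjs ymai nra vfqql xtyn kni pcj aboo
Hunk 5: at line 5 remove [xtyn] add [jikzo,oihb,ijz] -> 11 lines: jqk sjs ymai nra vfqql jikzo oihb ijz kni pcj aboo
Hunk 6: at line 5 remove [jikzo,oihb] add [mafi,hqe,sgpp] -> 12 lines: jqk sjs ymai nra vfqql mafi hqe sgpp ijz kni pcj aboo
Final line 6: mafi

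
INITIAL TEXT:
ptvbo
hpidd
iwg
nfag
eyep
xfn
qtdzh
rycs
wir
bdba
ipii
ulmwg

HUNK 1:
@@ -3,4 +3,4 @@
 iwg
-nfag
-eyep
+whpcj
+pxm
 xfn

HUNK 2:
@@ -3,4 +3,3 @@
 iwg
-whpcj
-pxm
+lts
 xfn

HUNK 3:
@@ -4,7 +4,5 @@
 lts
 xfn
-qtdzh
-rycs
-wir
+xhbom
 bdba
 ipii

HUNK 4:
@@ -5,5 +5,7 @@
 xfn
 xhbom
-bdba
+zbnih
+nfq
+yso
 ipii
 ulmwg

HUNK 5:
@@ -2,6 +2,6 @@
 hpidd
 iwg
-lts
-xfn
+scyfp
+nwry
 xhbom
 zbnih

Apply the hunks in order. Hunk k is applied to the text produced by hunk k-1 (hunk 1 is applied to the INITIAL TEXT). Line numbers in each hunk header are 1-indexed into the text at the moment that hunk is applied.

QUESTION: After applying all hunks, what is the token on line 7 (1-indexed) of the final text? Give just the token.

Answer: zbnih

Derivation:
Hunk 1: at line 3 remove [nfag,eyep] add [whpcj,pxm] -> 12 lines: ptvbo hpidd iwg whpcj pxm xfn qtdzh rycs wir bdba ipii ulmwg
Hunk 2: at line 3 remove [whpcj,pxm] add [lts] -> 11 lines: ptvbo hpidd iwg lts xfn qtdzh rycs wir bdba ipii ulmwg
Hunk 3: at line 4 remove [qtdzh,rycs,wir] add [xhbom] -> 9 lines: ptvbo hpidd iwg lts xfn xhbom bdba ipii ulmwg
Hunk 4: at line 5 remove [bdba] add [zbnih,nfq,yso] -> 11 lines: ptvbo hpidd iwg lts xfn xhbom zbnih nfq yso ipii ulmwg
Hunk 5: at line 2 remove [lts,xfn] add [scyfp,nwry] -> 11 lines: ptvbo hpidd iwg scyfp nwry xhbom zbnih nfq yso ipii ulmwg
Final line 7: zbnih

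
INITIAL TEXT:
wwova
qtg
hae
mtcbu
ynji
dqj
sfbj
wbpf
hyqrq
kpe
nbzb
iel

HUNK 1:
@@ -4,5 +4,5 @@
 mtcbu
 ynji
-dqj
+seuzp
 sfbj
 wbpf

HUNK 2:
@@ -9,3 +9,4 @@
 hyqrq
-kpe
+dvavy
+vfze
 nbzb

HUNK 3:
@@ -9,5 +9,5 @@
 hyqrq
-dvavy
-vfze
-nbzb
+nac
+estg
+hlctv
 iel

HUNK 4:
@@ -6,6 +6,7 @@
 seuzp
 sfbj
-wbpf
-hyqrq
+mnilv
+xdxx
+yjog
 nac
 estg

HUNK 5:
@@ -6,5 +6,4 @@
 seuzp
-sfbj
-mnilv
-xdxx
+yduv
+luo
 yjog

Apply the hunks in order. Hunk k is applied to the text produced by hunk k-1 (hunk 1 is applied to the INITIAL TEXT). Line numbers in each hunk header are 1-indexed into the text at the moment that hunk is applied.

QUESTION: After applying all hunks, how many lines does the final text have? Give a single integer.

Hunk 1: at line 4 remove [dqj] add [seuzp] -> 12 lines: wwova qtg hae mtcbu ynji seuzp sfbj wbpf hyqrq kpe nbzb iel
Hunk 2: at line 9 remove [kpe] add [dvavy,vfze] -> 13 lines: wwova qtg hae mtcbu ynji seuzp sfbj wbpf hyqrq dvavy vfze nbzb iel
Hunk 3: at line 9 remove [dvavy,vfze,nbzb] add [nac,estg,hlctv] -> 13 lines: wwova qtg hae mtcbu ynji seuzp sfbj wbpf hyqrq nac estg hlctv iel
Hunk 4: at line 6 remove [wbpf,hyqrq] add [mnilv,xdxx,yjog] -> 14 lines: wwova qtg hae mtcbu ynji seuzp sfbj mnilv xdxx yjog nac estg hlctv iel
Hunk 5: at line 6 remove [sfbj,mnilv,xdxx] add [yduv,luo] -> 13 lines: wwova qtg hae mtcbu ynji seuzp yduv luo yjog nac estg hlctv iel
Final line count: 13

Answer: 13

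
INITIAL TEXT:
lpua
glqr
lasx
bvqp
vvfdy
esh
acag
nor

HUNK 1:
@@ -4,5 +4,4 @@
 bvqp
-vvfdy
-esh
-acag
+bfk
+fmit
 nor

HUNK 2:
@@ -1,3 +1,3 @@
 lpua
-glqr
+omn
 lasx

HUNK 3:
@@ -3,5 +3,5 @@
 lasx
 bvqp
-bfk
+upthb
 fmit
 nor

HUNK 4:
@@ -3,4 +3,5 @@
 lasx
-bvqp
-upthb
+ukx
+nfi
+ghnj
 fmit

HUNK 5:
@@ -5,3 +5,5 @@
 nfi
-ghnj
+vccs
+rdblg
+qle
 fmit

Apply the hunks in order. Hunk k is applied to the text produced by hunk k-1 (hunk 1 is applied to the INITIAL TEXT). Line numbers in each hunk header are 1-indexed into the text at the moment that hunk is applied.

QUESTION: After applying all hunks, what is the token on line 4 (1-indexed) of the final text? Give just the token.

Answer: ukx

Derivation:
Hunk 1: at line 4 remove [vvfdy,esh,acag] add [bfk,fmit] -> 7 lines: lpua glqr lasx bvqp bfk fmit nor
Hunk 2: at line 1 remove [glqr] add [omn] -> 7 lines: lpua omn lasx bvqp bfk fmit nor
Hunk 3: at line 3 remove [bfk] add [upthb] -> 7 lines: lpua omn lasx bvqp upthb fmit nor
Hunk 4: at line 3 remove [bvqp,upthb] add [ukx,nfi,ghnj] -> 8 lines: lpua omn lasx ukx nfi ghnj fmit nor
Hunk 5: at line 5 remove [ghnj] add [vccs,rdblg,qle] -> 10 lines: lpua omn lasx ukx nfi vccs rdblg qle fmit nor
Final line 4: ukx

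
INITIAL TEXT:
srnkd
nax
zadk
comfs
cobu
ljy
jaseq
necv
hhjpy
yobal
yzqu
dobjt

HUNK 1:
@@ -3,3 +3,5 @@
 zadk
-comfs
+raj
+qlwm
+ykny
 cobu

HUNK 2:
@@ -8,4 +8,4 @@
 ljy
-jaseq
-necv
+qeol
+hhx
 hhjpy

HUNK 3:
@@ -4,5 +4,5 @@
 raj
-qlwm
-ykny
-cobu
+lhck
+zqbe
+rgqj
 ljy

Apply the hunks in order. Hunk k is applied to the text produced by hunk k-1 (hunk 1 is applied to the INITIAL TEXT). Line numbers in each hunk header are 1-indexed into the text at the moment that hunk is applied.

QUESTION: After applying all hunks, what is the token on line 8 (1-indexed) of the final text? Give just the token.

Hunk 1: at line 3 remove [comfs] add [raj,qlwm,ykny] -> 14 lines: srnkd nax zadk raj qlwm ykny cobu ljy jaseq necv hhjpy yobal yzqu dobjt
Hunk 2: at line 8 remove [jaseq,necv] add [qeol,hhx] -> 14 lines: srnkd nax zadk raj qlwm ykny cobu ljy qeol hhx hhjpy yobal yzqu dobjt
Hunk 3: at line 4 remove [qlwm,ykny,cobu] add [lhck,zqbe,rgqj] -> 14 lines: srnkd nax zadk raj lhck zqbe rgqj ljy qeol hhx hhjpy yobal yzqu dobjt
Final line 8: ljy

Answer: ljy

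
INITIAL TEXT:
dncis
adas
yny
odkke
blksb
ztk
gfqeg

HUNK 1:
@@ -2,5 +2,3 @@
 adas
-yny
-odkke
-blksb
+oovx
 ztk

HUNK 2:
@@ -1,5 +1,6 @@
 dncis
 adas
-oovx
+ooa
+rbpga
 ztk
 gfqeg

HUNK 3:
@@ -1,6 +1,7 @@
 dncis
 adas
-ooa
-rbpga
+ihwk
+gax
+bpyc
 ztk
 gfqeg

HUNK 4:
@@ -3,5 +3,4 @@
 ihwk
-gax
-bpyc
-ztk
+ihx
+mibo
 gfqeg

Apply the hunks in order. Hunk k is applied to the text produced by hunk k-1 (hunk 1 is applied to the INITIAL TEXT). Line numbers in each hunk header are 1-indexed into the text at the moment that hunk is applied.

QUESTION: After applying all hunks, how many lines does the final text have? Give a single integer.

Answer: 6

Derivation:
Hunk 1: at line 2 remove [yny,odkke,blksb] add [oovx] -> 5 lines: dncis adas oovx ztk gfqeg
Hunk 2: at line 1 remove [oovx] add [ooa,rbpga] -> 6 lines: dncis adas ooa rbpga ztk gfqeg
Hunk 3: at line 1 remove [ooa,rbpga] add [ihwk,gax,bpyc] -> 7 lines: dncis adas ihwk gax bpyc ztk gfqeg
Hunk 4: at line 3 remove [gax,bpyc,ztk] add [ihx,mibo] -> 6 lines: dncis adas ihwk ihx mibo gfqeg
Final line count: 6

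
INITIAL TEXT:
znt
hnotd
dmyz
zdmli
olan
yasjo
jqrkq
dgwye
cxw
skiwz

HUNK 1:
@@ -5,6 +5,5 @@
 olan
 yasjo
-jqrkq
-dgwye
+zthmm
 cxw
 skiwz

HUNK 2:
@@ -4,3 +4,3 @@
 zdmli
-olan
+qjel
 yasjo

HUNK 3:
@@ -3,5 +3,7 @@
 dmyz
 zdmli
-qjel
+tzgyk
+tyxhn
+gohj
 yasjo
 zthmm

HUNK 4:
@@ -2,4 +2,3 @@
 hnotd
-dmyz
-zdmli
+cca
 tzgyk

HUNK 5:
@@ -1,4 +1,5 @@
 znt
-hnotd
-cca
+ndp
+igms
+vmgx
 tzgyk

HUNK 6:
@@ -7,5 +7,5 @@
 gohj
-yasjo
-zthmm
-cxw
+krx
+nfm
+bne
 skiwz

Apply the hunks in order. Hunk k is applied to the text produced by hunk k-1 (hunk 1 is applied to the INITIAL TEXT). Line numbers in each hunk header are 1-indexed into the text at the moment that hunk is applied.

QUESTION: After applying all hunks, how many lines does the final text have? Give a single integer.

Answer: 11

Derivation:
Hunk 1: at line 5 remove [jqrkq,dgwye] add [zthmm] -> 9 lines: znt hnotd dmyz zdmli olan yasjo zthmm cxw skiwz
Hunk 2: at line 4 remove [olan] add [qjel] -> 9 lines: znt hnotd dmyz zdmli qjel yasjo zthmm cxw skiwz
Hunk 3: at line 3 remove [qjel] add [tzgyk,tyxhn,gohj] -> 11 lines: znt hnotd dmyz zdmli tzgyk tyxhn gohj yasjo zthmm cxw skiwz
Hunk 4: at line 2 remove [dmyz,zdmli] add [cca] -> 10 lines: znt hnotd cca tzgyk tyxhn gohj yasjo zthmm cxw skiwz
Hunk 5: at line 1 remove [hnotd,cca] add [ndp,igms,vmgx] -> 11 lines: znt ndp igms vmgx tzgyk tyxhn gohj yasjo zthmm cxw skiwz
Hunk 6: at line 7 remove [yasjo,zthmm,cxw] add [krx,nfm,bne] -> 11 lines: znt ndp igms vmgx tzgyk tyxhn gohj krx nfm bne skiwz
Final line count: 11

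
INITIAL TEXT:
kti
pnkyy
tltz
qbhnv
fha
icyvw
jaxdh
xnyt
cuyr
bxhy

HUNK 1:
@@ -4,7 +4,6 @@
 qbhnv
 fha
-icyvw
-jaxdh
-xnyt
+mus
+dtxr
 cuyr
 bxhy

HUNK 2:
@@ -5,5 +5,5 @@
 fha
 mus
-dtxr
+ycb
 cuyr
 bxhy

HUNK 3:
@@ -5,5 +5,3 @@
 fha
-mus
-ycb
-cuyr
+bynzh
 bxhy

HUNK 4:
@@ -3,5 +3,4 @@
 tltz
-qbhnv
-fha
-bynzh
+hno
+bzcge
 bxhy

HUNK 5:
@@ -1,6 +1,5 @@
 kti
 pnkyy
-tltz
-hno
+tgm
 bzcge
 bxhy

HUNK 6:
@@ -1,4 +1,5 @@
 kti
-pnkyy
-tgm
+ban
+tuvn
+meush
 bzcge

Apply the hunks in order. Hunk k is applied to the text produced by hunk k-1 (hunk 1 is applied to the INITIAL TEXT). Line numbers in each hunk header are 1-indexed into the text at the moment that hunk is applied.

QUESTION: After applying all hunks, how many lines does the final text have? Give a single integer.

Answer: 6

Derivation:
Hunk 1: at line 4 remove [icyvw,jaxdh,xnyt] add [mus,dtxr] -> 9 lines: kti pnkyy tltz qbhnv fha mus dtxr cuyr bxhy
Hunk 2: at line 5 remove [dtxr] add [ycb] -> 9 lines: kti pnkyy tltz qbhnv fha mus ycb cuyr bxhy
Hunk 3: at line 5 remove [mus,ycb,cuyr] add [bynzh] -> 7 lines: kti pnkyy tltz qbhnv fha bynzh bxhy
Hunk 4: at line 3 remove [qbhnv,fha,bynzh] add [hno,bzcge] -> 6 lines: kti pnkyy tltz hno bzcge bxhy
Hunk 5: at line 1 remove [tltz,hno] add [tgm] -> 5 lines: kti pnkyy tgm bzcge bxhy
Hunk 6: at line 1 remove [pnkyy,tgm] add [ban,tuvn,meush] -> 6 lines: kti ban tuvn meush bzcge bxhy
Final line count: 6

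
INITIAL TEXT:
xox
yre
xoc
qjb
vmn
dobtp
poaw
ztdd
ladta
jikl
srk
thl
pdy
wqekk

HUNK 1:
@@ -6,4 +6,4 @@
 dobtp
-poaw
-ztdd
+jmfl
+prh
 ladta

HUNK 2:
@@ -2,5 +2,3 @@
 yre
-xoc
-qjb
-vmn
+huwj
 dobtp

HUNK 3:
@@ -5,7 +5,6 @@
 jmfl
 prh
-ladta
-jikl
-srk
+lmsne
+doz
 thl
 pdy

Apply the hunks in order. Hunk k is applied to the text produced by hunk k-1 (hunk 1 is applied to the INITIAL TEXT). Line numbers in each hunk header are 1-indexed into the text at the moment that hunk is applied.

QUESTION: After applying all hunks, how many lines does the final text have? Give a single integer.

Answer: 11

Derivation:
Hunk 1: at line 6 remove [poaw,ztdd] add [jmfl,prh] -> 14 lines: xox yre xoc qjb vmn dobtp jmfl prh ladta jikl srk thl pdy wqekk
Hunk 2: at line 2 remove [xoc,qjb,vmn] add [huwj] -> 12 lines: xox yre huwj dobtp jmfl prh ladta jikl srk thl pdy wqekk
Hunk 3: at line 5 remove [ladta,jikl,srk] add [lmsne,doz] -> 11 lines: xox yre huwj dobtp jmfl prh lmsne doz thl pdy wqekk
Final line count: 11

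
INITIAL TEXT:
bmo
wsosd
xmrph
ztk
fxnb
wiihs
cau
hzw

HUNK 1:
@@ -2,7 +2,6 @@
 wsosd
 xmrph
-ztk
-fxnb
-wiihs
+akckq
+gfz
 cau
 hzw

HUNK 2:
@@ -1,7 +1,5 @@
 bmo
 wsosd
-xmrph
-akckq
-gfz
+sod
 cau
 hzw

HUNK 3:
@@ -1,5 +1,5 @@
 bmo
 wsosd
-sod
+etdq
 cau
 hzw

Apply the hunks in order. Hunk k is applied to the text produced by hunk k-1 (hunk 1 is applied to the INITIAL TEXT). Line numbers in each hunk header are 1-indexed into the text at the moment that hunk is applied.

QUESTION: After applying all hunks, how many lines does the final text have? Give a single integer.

Hunk 1: at line 2 remove [ztk,fxnb,wiihs] add [akckq,gfz] -> 7 lines: bmo wsosd xmrph akckq gfz cau hzw
Hunk 2: at line 1 remove [xmrph,akckq,gfz] add [sod] -> 5 lines: bmo wsosd sod cau hzw
Hunk 3: at line 1 remove [sod] add [etdq] -> 5 lines: bmo wsosd etdq cau hzw
Final line count: 5

Answer: 5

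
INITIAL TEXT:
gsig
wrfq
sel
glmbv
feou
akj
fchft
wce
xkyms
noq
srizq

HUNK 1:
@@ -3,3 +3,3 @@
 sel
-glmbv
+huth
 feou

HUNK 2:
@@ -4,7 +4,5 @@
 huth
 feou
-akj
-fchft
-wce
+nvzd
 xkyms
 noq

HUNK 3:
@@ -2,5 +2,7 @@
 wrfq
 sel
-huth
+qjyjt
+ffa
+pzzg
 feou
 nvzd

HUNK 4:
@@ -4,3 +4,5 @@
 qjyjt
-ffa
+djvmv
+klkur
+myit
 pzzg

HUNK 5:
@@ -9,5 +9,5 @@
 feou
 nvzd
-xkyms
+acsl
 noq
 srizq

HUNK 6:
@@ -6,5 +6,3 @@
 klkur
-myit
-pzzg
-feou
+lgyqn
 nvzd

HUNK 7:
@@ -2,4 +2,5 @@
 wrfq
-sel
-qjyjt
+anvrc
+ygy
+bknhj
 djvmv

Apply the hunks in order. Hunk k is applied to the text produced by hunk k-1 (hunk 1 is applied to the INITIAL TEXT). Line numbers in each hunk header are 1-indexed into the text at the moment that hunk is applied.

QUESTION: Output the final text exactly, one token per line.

Hunk 1: at line 3 remove [glmbv] add [huth] -> 11 lines: gsig wrfq sel huth feou akj fchft wce xkyms noq srizq
Hunk 2: at line 4 remove [akj,fchft,wce] add [nvzd] -> 9 lines: gsig wrfq sel huth feou nvzd xkyms noq srizq
Hunk 3: at line 2 remove [huth] add [qjyjt,ffa,pzzg] -> 11 lines: gsig wrfq sel qjyjt ffa pzzg feou nvzd xkyms noq srizq
Hunk 4: at line 4 remove [ffa] add [djvmv,klkur,myit] -> 13 lines: gsig wrfq sel qjyjt djvmv klkur myit pzzg feou nvzd xkyms noq srizq
Hunk 5: at line 9 remove [xkyms] add [acsl] -> 13 lines: gsig wrfq sel qjyjt djvmv klkur myit pzzg feou nvzd acsl noq srizq
Hunk 6: at line 6 remove [myit,pzzg,feou] add [lgyqn] -> 11 lines: gsig wrfq sel qjyjt djvmv klkur lgyqn nvzd acsl noq srizq
Hunk 7: at line 2 remove [sel,qjyjt] add [anvrc,ygy,bknhj] -> 12 lines: gsig wrfq anvrc ygy bknhj djvmv klkur lgyqn nvzd acsl noq srizq

Answer: gsig
wrfq
anvrc
ygy
bknhj
djvmv
klkur
lgyqn
nvzd
acsl
noq
srizq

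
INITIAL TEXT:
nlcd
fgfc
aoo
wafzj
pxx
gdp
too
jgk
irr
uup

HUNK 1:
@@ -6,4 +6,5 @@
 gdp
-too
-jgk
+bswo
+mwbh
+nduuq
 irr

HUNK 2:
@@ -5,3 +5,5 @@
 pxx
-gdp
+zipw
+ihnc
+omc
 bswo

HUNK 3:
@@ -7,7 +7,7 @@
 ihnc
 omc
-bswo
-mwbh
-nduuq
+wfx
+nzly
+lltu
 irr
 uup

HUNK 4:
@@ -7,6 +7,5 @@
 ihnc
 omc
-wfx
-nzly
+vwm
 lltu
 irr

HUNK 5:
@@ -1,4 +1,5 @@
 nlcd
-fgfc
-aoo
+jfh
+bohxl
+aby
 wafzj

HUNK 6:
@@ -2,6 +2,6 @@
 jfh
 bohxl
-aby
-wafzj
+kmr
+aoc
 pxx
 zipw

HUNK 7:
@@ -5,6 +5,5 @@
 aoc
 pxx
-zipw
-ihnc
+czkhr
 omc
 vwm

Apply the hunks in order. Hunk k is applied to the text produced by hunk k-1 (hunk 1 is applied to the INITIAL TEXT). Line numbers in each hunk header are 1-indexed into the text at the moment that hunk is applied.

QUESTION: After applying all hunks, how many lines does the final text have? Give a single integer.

Answer: 12

Derivation:
Hunk 1: at line 6 remove [too,jgk] add [bswo,mwbh,nduuq] -> 11 lines: nlcd fgfc aoo wafzj pxx gdp bswo mwbh nduuq irr uup
Hunk 2: at line 5 remove [gdp] add [zipw,ihnc,omc] -> 13 lines: nlcd fgfc aoo wafzj pxx zipw ihnc omc bswo mwbh nduuq irr uup
Hunk 3: at line 7 remove [bswo,mwbh,nduuq] add [wfx,nzly,lltu] -> 13 lines: nlcd fgfc aoo wafzj pxx zipw ihnc omc wfx nzly lltu irr uup
Hunk 4: at line 7 remove [wfx,nzly] add [vwm] -> 12 lines: nlcd fgfc aoo wafzj pxx zipw ihnc omc vwm lltu irr uup
Hunk 5: at line 1 remove [fgfc,aoo] add [jfh,bohxl,aby] -> 13 lines: nlcd jfh bohxl aby wafzj pxx zipw ihnc omc vwm lltu irr uup
Hunk 6: at line 2 remove [aby,wafzj] add [kmr,aoc] -> 13 lines: nlcd jfh bohxl kmr aoc pxx zipw ihnc omc vwm lltu irr uup
Hunk 7: at line 5 remove [zipw,ihnc] add [czkhr] -> 12 lines: nlcd jfh bohxl kmr aoc pxx czkhr omc vwm lltu irr uup
Final line count: 12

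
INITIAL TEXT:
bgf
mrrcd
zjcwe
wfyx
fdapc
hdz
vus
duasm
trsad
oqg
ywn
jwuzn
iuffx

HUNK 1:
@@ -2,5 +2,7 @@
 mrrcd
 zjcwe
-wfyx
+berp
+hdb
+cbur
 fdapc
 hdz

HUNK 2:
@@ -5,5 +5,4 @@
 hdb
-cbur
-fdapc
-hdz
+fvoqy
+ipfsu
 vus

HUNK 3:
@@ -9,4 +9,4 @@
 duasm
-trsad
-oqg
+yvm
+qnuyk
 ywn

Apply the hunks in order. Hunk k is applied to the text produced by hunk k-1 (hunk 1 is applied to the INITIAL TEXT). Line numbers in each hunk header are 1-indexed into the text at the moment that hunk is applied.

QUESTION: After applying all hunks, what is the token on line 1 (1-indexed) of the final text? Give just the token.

Hunk 1: at line 2 remove [wfyx] add [berp,hdb,cbur] -> 15 lines: bgf mrrcd zjcwe berp hdb cbur fdapc hdz vus duasm trsad oqg ywn jwuzn iuffx
Hunk 2: at line 5 remove [cbur,fdapc,hdz] add [fvoqy,ipfsu] -> 14 lines: bgf mrrcd zjcwe berp hdb fvoqy ipfsu vus duasm trsad oqg ywn jwuzn iuffx
Hunk 3: at line 9 remove [trsad,oqg] add [yvm,qnuyk] -> 14 lines: bgf mrrcd zjcwe berp hdb fvoqy ipfsu vus duasm yvm qnuyk ywn jwuzn iuffx
Final line 1: bgf

Answer: bgf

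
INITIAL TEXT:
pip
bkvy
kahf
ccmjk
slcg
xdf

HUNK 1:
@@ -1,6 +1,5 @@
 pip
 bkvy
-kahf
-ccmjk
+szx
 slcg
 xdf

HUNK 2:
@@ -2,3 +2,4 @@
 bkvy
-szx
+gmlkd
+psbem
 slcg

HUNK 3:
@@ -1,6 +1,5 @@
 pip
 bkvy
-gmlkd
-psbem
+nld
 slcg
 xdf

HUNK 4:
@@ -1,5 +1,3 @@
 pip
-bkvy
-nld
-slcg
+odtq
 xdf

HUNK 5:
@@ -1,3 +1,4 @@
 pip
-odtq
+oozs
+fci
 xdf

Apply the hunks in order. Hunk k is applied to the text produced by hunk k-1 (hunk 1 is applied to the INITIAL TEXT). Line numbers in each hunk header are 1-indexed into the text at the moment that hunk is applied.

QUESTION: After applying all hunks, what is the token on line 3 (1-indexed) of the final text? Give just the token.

Hunk 1: at line 1 remove [kahf,ccmjk] add [szx] -> 5 lines: pip bkvy szx slcg xdf
Hunk 2: at line 2 remove [szx] add [gmlkd,psbem] -> 6 lines: pip bkvy gmlkd psbem slcg xdf
Hunk 3: at line 1 remove [gmlkd,psbem] add [nld] -> 5 lines: pip bkvy nld slcg xdf
Hunk 4: at line 1 remove [bkvy,nld,slcg] add [odtq] -> 3 lines: pip odtq xdf
Hunk 5: at line 1 remove [odtq] add [oozs,fci] -> 4 lines: pip oozs fci xdf
Final line 3: fci

Answer: fci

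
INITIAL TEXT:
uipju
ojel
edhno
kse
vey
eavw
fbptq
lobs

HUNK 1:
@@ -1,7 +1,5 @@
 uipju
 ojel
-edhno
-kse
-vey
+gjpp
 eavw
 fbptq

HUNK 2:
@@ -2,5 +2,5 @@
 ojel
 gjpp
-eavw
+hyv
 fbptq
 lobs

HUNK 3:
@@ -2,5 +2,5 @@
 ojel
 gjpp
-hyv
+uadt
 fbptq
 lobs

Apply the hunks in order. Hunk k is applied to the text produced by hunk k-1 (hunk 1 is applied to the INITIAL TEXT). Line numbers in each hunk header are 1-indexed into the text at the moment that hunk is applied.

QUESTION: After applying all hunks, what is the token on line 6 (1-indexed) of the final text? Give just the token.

Hunk 1: at line 1 remove [edhno,kse,vey] add [gjpp] -> 6 lines: uipju ojel gjpp eavw fbptq lobs
Hunk 2: at line 2 remove [eavw] add [hyv] -> 6 lines: uipju ojel gjpp hyv fbptq lobs
Hunk 3: at line 2 remove [hyv] add [uadt] -> 6 lines: uipju ojel gjpp uadt fbptq lobs
Final line 6: lobs

Answer: lobs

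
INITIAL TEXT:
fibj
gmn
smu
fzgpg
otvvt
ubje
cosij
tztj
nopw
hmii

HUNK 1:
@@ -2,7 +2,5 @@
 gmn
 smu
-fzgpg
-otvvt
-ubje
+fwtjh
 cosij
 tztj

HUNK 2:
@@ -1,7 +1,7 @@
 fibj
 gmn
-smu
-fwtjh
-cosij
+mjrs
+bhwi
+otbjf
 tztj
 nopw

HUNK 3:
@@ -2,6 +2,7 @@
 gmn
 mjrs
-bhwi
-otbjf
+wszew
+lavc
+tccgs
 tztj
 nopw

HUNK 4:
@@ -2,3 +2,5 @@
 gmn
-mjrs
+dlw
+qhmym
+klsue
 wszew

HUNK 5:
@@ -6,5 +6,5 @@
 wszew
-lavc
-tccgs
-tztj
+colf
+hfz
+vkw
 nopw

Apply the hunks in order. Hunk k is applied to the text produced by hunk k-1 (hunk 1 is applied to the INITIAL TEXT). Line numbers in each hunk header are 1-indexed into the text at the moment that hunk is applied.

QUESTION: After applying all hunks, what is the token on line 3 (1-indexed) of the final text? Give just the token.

Answer: dlw

Derivation:
Hunk 1: at line 2 remove [fzgpg,otvvt,ubje] add [fwtjh] -> 8 lines: fibj gmn smu fwtjh cosij tztj nopw hmii
Hunk 2: at line 1 remove [smu,fwtjh,cosij] add [mjrs,bhwi,otbjf] -> 8 lines: fibj gmn mjrs bhwi otbjf tztj nopw hmii
Hunk 3: at line 2 remove [bhwi,otbjf] add [wszew,lavc,tccgs] -> 9 lines: fibj gmn mjrs wszew lavc tccgs tztj nopw hmii
Hunk 4: at line 2 remove [mjrs] add [dlw,qhmym,klsue] -> 11 lines: fibj gmn dlw qhmym klsue wszew lavc tccgs tztj nopw hmii
Hunk 5: at line 6 remove [lavc,tccgs,tztj] add [colf,hfz,vkw] -> 11 lines: fibj gmn dlw qhmym klsue wszew colf hfz vkw nopw hmii
Final line 3: dlw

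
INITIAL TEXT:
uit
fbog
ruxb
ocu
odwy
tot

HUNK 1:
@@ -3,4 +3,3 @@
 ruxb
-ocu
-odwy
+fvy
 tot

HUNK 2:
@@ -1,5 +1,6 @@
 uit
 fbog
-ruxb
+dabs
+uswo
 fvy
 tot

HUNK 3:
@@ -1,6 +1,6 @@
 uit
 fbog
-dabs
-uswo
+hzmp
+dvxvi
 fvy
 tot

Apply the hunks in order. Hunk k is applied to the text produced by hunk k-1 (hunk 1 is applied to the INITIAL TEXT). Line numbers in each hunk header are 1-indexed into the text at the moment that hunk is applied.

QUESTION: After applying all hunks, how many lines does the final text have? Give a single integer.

Answer: 6

Derivation:
Hunk 1: at line 3 remove [ocu,odwy] add [fvy] -> 5 lines: uit fbog ruxb fvy tot
Hunk 2: at line 1 remove [ruxb] add [dabs,uswo] -> 6 lines: uit fbog dabs uswo fvy tot
Hunk 3: at line 1 remove [dabs,uswo] add [hzmp,dvxvi] -> 6 lines: uit fbog hzmp dvxvi fvy tot
Final line count: 6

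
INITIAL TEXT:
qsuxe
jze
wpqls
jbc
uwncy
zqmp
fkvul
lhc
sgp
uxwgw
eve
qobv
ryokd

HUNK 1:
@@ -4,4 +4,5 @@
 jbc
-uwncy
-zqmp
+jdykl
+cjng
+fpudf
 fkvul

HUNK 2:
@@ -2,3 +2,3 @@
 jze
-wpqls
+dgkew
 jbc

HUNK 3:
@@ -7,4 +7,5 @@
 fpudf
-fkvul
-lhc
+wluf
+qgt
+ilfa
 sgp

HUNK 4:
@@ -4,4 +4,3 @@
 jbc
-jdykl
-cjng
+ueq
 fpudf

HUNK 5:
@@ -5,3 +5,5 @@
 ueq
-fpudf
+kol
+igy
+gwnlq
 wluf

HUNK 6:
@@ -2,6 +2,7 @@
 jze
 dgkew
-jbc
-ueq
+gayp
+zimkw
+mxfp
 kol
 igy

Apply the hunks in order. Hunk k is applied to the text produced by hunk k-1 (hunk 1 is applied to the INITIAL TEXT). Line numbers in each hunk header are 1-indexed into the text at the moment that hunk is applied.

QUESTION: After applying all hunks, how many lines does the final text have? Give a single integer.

Hunk 1: at line 4 remove [uwncy,zqmp] add [jdykl,cjng,fpudf] -> 14 lines: qsuxe jze wpqls jbc jdykl cjng fpudf fkvul lhc sgp uxwgw eve qobv ryokd
Hunk 2: at line 2 remove [wpqls] add [dgkew] -> 14 lines: qsuxe jze dgkew jbc jdykl cjng fpudf fkvul lhc sgp uxwgw eve qobv ryokd
Hunk 3: at line 7 remove [fkvul,lhc] add [wluf,qgt,ilfa] -> 15 lines: qsuxe jze dgkew jbc jdykl cjng fpudf wluf qgt ilfa sgp uxwgw eve qobv ryokd
Hunk 4: at line 4 remove [jdykl,cjng] add [ueq] -> 14 lines: qsuxe jze dgkew jbc ueq fpudf wluf qgt ilfa sgp uxwgw eve qobv ryokd
Hunk 5: at line 5 remove [fpudf] add [kol,igy,gwnlq] -> 16 lines: qsuxe jze dgkew jbc ueq kol igy gwnlq wluf qgt ilfa sgp uxwgw eve qobv ryokd
Hunk 6: at line 2 remove [jbc,ueq] add [gayp,zimkw,mxfp] -> 17 lines: qsuxe jze dgkew gayp zimkw mxfp kol igy gwnlq wluf qgt ilfa sgp uxwgw eve qobv ryokd
Final line count: 17

Answer: 17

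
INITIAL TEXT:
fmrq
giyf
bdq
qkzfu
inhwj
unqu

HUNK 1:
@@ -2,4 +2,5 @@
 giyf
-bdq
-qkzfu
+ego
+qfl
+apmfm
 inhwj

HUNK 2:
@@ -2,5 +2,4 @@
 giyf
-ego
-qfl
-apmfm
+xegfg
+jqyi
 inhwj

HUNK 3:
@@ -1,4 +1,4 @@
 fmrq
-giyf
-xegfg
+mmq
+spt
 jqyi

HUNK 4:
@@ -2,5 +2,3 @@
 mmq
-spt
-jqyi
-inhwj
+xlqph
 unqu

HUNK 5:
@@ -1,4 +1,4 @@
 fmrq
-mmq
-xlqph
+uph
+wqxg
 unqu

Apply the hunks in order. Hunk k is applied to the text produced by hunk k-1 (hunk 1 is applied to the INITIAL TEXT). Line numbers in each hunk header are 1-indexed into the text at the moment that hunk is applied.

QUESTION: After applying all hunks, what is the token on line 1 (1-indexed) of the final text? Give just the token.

Hunk 1: at line 2 remove [bdq,qkzfu] add [ego,qfl,apmfm] -> 7 lines: fmrq giyf ego qfl apmfm inhwj unqu
Hunk 2: at line 2 remove [ego,qfl,apmfm] add [xegfg,jqyi] -> 6 lines: fmrq giyf xegfg jqyi inhwj unqu
Hunk 3: at line 1 remove [giyf,xegfg] add [mmq,spt] -> 6 lines: fmrq mmq spt jqyi inhwj unqu
Hunk 4: at line 2 remove [spt,jqyi,inhwj] add [xlqph] -> 4 lines: fmrq mmq xlqph unqu
Hunk 5: at line 1 remove [mmq,xlqph] add [uph,wqxg] -> 4 lines: fmrq uph wqxg unqu
Final line 1: fmrq

Answer: fmrq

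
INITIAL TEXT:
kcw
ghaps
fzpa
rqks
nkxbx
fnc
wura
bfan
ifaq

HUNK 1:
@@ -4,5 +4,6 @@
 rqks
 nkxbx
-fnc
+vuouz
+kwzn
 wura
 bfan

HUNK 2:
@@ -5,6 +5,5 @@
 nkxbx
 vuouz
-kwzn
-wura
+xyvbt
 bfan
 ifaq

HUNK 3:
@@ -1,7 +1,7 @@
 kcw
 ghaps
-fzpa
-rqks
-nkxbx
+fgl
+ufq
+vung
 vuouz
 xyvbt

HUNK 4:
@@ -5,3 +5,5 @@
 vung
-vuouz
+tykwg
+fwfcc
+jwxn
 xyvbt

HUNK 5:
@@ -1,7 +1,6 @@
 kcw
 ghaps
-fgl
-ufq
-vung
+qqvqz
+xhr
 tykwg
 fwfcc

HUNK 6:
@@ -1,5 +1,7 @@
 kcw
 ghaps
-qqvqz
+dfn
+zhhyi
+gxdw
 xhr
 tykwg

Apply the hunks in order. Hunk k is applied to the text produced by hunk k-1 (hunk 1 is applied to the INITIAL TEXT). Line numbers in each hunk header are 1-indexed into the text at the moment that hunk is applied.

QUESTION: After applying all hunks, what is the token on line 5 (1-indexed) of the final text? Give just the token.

Answer: gxdw

Derivation:
Hunk 1: at line 4 remove [fnc] add [vuouz,kwzn] -> 10 lines: kcw ghaps fzpa rqks nkxbx vuouz kwzn wura bfan ifaq
Hunk 2: at line 5 remove [kwzn,wura] add [xyvbt] -> 9 lines: kcw ghaps fzpa rqks nkxbx vuouz xyvbt bfan ifaq
Hunk 3: at line 1 remove [fzpa,rqks,nkxbx] add [fgl,ufq,vung] -> 9 lines: kcw ghaps fgl ufq vung vuouz xyvbt bfan ifaq
Hunk 4: at line 5 remove [vuouz] add [tykwg,fwfcc,jwxn] -> 11 lines: kcw ghaps fgl ufq vung tykwg fwfcc jwxn xyvbt bfan ifaq
Hunk 5: at line 1 remove [fgl,ufq,vung] add [qqvqz,xhr] -> 10 lines: kcw ghaps qqvqz xhr tykwg fwfcc jwxn xyvbt bfan ifaq
Hunk 6: at line 1 remove [qqvqz] add [dfn,zhhyi,gxdw] -> 12 lines: kcw ghaps dfn zhhyi gxdw xhr tykwg fwfcc jwxn xyvbt bfan ifaq
Final line 5: gxdw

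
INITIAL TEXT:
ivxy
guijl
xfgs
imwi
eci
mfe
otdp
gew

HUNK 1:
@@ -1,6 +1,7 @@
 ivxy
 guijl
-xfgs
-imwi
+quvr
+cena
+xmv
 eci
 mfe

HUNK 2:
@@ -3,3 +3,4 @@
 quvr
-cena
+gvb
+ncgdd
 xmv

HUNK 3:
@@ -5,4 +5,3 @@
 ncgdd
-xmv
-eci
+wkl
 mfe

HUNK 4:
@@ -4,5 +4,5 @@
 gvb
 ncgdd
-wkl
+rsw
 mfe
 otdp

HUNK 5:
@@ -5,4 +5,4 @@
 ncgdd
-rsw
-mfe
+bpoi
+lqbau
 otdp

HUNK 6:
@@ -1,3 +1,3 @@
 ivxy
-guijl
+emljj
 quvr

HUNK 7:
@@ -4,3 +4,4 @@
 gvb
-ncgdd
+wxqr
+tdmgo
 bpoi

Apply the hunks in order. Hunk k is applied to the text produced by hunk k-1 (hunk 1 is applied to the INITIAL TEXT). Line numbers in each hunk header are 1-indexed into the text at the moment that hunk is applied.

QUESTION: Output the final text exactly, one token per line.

Hunk 1: at line 1 remove [xfgs,imwi] add [quvr,cena,xmv] -> 9 lines: ivxy guijl quvr cena xmv eci mfe otdp gew
Hunk 2: at line 3 remove [cena] add [gvb,ncgdd] -> 10 lines: ivxy guijl quvr gvb ncgdd xmv eci mfe otdp gew
Hunk 3: at line 5 remove [xmv,eci] add [wkl] -> 9 lines: ivxy guijl quvr gvb ncgdd wkl mfe otdp gew
Hunk 4: at line 4 remove [wkl] add [rsw] -> 9 lines: ivxy guijl quvr gvb ncgdd rsw mfe otdp gew
Hunk 5: at line 5 remove [rsw,mfe] add [bpoi,lqbau] -> 9 lines: ivxy guijl quvr gvb ncgdd bpoi lqbau otdp gew
Hunk 6: at line 1 remove [guijl] add [emljj] -> 9 lines: ivxy emljj quvr gvb ncgdd bpoi lqbau otdp gew
Hunk 7: at line 4 remove [ncgdd] add [wxqr,tdmgo] -> 10 lines: ivxy emljj quvr gvb wxqr tdmgo bpoi lqbau otdp gew

Answer: ivxy
emljj
quvr
gvb
wxqr
tdmgo
bpoi
lqbau
otdp
gew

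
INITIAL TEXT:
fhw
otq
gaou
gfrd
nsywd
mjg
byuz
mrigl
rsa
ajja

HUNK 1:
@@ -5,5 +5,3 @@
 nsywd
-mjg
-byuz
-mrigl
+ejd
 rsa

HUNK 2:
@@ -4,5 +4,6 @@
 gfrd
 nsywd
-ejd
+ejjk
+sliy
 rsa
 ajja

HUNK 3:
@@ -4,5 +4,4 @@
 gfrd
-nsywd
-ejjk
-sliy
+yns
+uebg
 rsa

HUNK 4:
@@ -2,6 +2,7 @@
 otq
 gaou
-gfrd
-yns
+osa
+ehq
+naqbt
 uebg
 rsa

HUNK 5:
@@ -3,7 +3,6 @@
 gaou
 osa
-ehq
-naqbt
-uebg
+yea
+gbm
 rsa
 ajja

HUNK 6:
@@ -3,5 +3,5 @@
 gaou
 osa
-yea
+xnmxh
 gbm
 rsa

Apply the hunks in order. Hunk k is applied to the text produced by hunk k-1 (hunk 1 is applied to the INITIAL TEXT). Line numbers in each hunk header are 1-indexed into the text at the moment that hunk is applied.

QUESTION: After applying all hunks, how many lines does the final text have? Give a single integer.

Hunk 1: at line 5 remove [mjg,byuz,mrigl] add [ejd] -> 8 lines: fhw otq gaou gfrd nsywd ejd rsa ajja
Hunk 2: at line 4 remove [ejd] add [ejjk,sliy] -> 9 lines: fhw otq gaou gfrd nsywd ejjk sliy rsa ajja
Hunk 3: at line 4 remove [nsywd,ejjk,sliy] add [yns,uebg] -> 8 lines: fhw otq gaou gfrd yns uebg rsa ajja
Hunk 4: at line 2 remove [gfrd,yns] add [osa,ehq,naqbt] -> 9 lines: fhw otq gaou osa ehq naqbt uebg rsa ajja
Hunk 5: at line 3 remove [ehq,naqbt,uebg] add [yea,gbm] -> 8 lines: fhw otq gaou osa yea gbm rsa ajja
Hunk 6: at line 3 remove [yea] add [xnmxh] -> 8 lines: fhw otq gaou osa xnmxh gbm rsa ajja
Final line count: 8

Answer: 8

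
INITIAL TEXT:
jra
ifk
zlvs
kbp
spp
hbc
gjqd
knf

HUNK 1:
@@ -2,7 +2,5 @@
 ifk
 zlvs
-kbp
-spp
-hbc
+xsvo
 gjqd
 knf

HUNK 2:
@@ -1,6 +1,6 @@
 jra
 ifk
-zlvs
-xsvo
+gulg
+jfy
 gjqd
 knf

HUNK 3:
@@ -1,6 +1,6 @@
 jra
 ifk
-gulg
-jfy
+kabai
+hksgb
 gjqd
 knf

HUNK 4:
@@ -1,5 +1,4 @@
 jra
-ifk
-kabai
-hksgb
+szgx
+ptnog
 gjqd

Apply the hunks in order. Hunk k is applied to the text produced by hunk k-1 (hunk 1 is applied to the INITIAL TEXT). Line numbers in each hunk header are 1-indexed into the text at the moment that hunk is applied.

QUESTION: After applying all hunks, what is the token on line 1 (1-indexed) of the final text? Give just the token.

Hunk 1: at line 2 remove [kbp,spp,hbc] add [xsvo] -> 6 lines: jra ifk zlvs xsvo gjqd knf
Hunk 2: at line 1 remove [zlvs,xsvo] add [gulg,jfy] -> 6 lines: jra ifk gulg jfy gjqd knf
Hunk 3: at line 1 remove [gulg,jfy] add [kabai,hksgb] -> 6 lines: jra ifk kabai hksgb gjqd knf
Hunk 4: at line 1 remove [ifk,kabai,hksgb] add [szgx,ptnog] -> 5 lines: jra szgx ptnog gjqd knf
Final line 1: jra

Answer: jra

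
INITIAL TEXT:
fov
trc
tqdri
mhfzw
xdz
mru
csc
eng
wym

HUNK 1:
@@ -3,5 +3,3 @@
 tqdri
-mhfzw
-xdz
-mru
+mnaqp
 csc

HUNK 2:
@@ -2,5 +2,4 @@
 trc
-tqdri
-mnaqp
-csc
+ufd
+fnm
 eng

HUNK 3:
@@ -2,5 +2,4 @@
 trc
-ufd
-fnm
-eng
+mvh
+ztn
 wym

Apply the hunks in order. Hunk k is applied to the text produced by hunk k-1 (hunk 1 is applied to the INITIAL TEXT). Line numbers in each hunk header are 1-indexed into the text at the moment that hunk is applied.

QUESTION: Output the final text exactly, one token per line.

Answer: fov
trc
mvh
ztn
wym

Derivation:
Hunk 1: at line 3 remove [mhfzw,xdz,mru] add [mnaqp] -> 7 lines: fov trc tqdri mnaqp csc eng wym
Hunk 2: at line 2 remove [tqdri,mnaqp,csc] add [ufd,fnm] -> 6 lines: fov trc ufd fnm eng wym
Hunk 3: at line 2 remove [ufd,fnm,eng] add [mvh,ztn] -> 5 lines: fov trc mvh ztn wym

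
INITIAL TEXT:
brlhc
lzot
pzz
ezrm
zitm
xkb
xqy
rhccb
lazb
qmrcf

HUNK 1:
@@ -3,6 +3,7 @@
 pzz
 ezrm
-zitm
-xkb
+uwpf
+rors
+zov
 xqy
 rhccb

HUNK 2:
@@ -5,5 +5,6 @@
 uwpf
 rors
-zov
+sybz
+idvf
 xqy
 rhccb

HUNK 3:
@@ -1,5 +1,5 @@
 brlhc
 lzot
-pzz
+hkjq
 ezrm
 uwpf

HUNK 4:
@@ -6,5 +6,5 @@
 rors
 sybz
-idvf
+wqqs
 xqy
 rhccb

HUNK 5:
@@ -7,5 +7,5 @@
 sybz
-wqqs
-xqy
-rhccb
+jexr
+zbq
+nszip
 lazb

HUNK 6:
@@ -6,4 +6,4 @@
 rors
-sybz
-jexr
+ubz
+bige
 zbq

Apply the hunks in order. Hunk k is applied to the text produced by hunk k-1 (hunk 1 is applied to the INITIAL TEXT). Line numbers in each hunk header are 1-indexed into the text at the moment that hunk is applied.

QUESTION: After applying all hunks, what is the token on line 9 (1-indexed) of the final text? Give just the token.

Hunk 1: at line 3 remove [zitm,xkb] add [uwpf,rors,zov] -> 11 lines: brlhc lzot pzz ezrm uwpf rors zov xqy rhccb lazb qmrcf
Hunk 2: at line 5 remove [zov] add [sybz,idvf] -> 12 lines: brlhc lzot pzz ezrm uwpf rors sybz idvf xqy rhccb lazb qmrcf
Hunk 3: at line 1 remove [pzz] add [hkjq] -> 12 lines: brlhc lzot hkjq ezrm uwpf rors sybz idvf xqy rhccb lazb qmrcf
Hunk 4: at line 6 remove [idvf] add [wqqs] -> 12 lines: brlhc lzot hkjq ezrm uwpf rors sybz wqqs xqy rhccb lazb qmrcf
Hunk 5: at line 7 remove [wqqs,xqy,rhccb] add [jexr,zbq,nszip] -> 12 lines: brlhc lzot hkjq ezrm uwpf rors sybz jexr zbq nszip lazb qmrcf
Hunk 6: at line 6 remove [sybz,jexr] add [ubz,bige] -> 12 lines: brlhc lzot hkjq ezrm uwpf rors ubz bige zbq nszip lazb qmrcf
Final line 9: zbq

Answer: zbq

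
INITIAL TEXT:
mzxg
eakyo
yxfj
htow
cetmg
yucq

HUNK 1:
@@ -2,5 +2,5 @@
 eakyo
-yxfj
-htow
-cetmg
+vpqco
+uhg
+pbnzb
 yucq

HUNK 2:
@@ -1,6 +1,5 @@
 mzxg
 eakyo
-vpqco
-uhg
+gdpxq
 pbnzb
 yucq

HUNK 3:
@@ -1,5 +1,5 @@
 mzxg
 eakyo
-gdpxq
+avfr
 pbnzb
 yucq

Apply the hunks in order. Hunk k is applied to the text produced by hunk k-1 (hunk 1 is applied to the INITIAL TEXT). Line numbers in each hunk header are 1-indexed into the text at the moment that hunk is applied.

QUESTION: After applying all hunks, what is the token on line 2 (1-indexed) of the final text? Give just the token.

Hunk 1: at line 2 remove [yxfj,htow,cetmg] add [vpqco,uhg,pbnzb] -> 6 lines: mzxg eakyo vpqco uhg pbnzb yucq
Hunk 2: at line 1 remove [vpqco,uhg] add [gdpxq] -> 5 lines: mzxg eakyo gdpxq pbnzb yucq
Hunk 3: at line 1 remove [gdpxq] add [avfr] -> 5 lines: mzxg eakyo avfr pbnzb yucq
Final line 2: eakyo

Answer: eakyo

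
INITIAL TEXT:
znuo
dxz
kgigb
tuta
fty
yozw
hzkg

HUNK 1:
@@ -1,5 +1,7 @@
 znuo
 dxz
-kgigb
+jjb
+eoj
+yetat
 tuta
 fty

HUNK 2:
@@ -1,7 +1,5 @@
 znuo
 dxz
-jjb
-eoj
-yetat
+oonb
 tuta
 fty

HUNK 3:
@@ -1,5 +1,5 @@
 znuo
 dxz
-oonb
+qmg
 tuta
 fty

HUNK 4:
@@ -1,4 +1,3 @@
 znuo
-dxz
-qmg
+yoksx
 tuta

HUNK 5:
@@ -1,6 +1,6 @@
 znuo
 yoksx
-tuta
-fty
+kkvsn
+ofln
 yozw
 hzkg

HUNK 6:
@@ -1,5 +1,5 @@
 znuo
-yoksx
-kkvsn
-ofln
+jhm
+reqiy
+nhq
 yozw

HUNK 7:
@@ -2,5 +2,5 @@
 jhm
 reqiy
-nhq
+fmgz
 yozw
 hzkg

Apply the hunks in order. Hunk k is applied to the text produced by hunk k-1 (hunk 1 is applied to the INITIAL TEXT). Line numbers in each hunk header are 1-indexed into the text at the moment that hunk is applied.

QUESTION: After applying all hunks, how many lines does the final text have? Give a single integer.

Answer: 6

Derivation:
Hunk 1: at line 1 remove [kgigb] add [jjb,eoj,yetat] -> 9 lines: znuo dxz jjb eoj yetat tuta fty yozw hzkg
Hunk 2: at line 1 remove [jjb,eoj,yetat] add [oonb] -> 7 lines: znuo dxz oonb tuta fty yozw hzkg
Hunk 3: at line 1 remove [oonb] add [qmg] -> 7 lines: znuo dxz qmg tuta fty yozw hzkg
Hunk 4: at line 1 remove [dxz,qmg] add [yoksx] -> 6 lines: znuo yoksx tuta fty yozw hzkg
Hunk 5: at line 1 remove [tuta,fty] add [kkvsn,ofln] -> 6 lines: znuo yoksx kkvsn ofln yozw hzkg
Hunk 6: at line 1 remove [yoksx,kkvsn,ofln] add [jhm,reqiy,nhq] -> 6 lines: znuo jhm reqiy nhq yozw hzkg
Hunk 7: at line 2 remove [nhq] add [fmgz] -> 6 lines: znuo jhm reqiy fmgz yozw hzkg
Final line count: 6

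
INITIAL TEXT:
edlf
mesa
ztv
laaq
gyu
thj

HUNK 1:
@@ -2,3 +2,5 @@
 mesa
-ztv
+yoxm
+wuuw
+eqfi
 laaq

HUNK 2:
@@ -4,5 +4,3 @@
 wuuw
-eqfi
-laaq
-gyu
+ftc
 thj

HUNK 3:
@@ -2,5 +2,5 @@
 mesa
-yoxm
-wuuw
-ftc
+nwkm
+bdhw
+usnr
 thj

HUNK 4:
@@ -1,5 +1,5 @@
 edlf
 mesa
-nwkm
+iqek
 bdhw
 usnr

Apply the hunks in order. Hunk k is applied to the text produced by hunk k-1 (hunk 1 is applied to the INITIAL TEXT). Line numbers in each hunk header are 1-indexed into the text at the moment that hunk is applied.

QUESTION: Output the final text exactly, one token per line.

Hunk 1: at line 2 remove [ztv] add [yoxm,wuuw,eqfi] -> 8 lines: edlf mesa yoxm wuuw eqfi laaq gyu thj
Hunk 2: at line 4 remove [eqfi,laaq,gyu] add [ftc] -> 6 lines: edlf mesa yoxm wuuw ftc thj
Hunk 3: at line 2 remove [yoxm,wuuw,ftc] add [nwkm,bdhw,usnr] -> 6 lines: edlf mesa nwkm bdhw usnr thj
Hunk 4: at line 1 remove [nwkm] add [iqek] -> 6 lines: edlf mesa iqek bdhw usnr thj

Answer: edlf
mesa
iqek
bdhw
usnr
thj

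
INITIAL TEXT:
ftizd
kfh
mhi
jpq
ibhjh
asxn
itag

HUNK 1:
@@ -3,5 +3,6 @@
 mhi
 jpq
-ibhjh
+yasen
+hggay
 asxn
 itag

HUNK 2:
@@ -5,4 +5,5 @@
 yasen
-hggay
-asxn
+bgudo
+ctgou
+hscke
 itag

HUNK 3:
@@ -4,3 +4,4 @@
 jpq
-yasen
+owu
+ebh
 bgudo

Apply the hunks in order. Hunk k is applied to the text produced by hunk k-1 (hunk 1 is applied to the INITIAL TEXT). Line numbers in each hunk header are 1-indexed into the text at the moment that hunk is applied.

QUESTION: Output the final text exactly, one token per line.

Hunk 1: at line 3 remove [ibhjh] add [yasen,hggay] -> 8 lines: ftizd kfh mhi jpq yasen hggay asxn itag
Hunk 2: at line 5 remove [hggay,asxn] add [bgudo,ctgou,hscke] -> 9 lines: ftizd kfh mhi jpq yasen bgudo ctgou hscke itag
Hunk 3: at line 4 remove [yasen] add [owu,ebh] -> 10 lines: ftizd kfh mhi jpq owu ebh bgudo ctgou hscke itag

Answer: ftizd
kfh
mhi
jpq
owu
ebh
bgudo
ctgou
hscke
itag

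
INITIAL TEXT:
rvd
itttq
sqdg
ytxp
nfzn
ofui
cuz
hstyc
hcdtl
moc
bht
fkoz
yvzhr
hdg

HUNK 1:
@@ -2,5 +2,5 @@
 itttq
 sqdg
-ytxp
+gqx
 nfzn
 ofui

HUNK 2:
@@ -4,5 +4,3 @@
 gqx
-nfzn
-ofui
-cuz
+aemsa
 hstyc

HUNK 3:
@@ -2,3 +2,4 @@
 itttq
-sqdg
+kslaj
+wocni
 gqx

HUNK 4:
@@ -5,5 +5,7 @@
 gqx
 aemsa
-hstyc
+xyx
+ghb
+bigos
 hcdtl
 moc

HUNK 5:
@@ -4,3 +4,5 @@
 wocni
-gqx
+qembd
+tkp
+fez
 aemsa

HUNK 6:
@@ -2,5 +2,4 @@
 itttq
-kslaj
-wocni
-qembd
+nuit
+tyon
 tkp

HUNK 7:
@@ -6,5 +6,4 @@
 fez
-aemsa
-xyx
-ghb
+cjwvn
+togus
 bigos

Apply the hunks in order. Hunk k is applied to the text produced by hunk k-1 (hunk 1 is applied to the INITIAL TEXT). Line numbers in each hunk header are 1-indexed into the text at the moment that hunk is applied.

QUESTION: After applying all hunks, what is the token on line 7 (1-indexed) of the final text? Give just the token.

Hunk 1: at line 2 remove [ytxp] add [gqx] -> 14 lines: rvd itttq sqdg gqx nfzn ofui cuz hstyc hcdtl moc bht fkoz yvzhr hdg
Hunk 2: at line 4 remove [nfzn,ofui,cuz] add [aemsa] -> 12 lines: rvd itttq sqdg gqx aemsa hstyc hcdtl moc bht fkoz yvzhr hdg
Hunk 3: at line 2 remove [sqdg] add [kslaj,wocni] -> 13 lines: rvd itttq kslaj wocni gqx aemsa hstyc hcdtl moc bht fkoz yvzhr hdg
Hunk 4: at line 5 remove [hstyc] add [xyx,ghb,bigos] -> 15 lines: rvd itttq kslaj wocni gqx aemsa xyx ghb bigos hcdtl moc bht fkoz yvzhr hdg
Hunk 5: at line 4 remove [gqx] add [qembd,tkp,fez] -> 17 lines: rvd itttq kslaj wocni qembd tkp fez aemsa xyx ghb bigos hcdtl moc bht fkoz yvzhr hdg
Hunk 6: at line 2 remove [kslaj,wocni,qembd] add [nuit,tyon] -> 16 lines: rvd itttq nuit tyon tkp fez aemsa xyx ghb bigos hcdtl moc bht fkoz yvzhr hdg
Hunk 7: at line 6 remove [aemsa,xyx,ghb] add [cjwvn,togus] -> 15 lines: rvd itttq nuit tyon tkp fez cjwvn togus bigos hcdtl moc bht fkoz yvzhr hdg
Final line 7: cjwvn

Answer: cjwvn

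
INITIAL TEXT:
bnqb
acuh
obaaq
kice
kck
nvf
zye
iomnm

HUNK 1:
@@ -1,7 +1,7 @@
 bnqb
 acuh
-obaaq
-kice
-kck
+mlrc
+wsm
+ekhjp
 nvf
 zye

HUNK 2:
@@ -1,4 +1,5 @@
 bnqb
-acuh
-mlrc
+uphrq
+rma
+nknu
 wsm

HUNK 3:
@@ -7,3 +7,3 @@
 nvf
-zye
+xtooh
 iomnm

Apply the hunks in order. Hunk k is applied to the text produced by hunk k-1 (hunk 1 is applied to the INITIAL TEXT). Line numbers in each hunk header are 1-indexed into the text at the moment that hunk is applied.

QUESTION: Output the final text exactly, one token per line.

Hunk 1: at line 1 remove [obaaq,kice,kck] add [mlrc,wsm,ekhjp] -> 8 lines: bnqb acuh mlrc wsm ekhjp nvf zye iomnm
Hunk 2: at line 1 remove [acuh,mlrc] add [uphrq,rma,nknu] -> 9 lines: bnqb uphrq rma nknu wsm ekhjp nvf zye iomnm
Hunk 3: at line 7 remove [zye] add [xtooh] -> 9 lines: bnqb uphrq rma nknu wsm ekhjp nvf xtooh iomnm

Answer: bnqb
uphrq
rma
nknu
wsm
ekhjp
nvf
xtooh
iomnm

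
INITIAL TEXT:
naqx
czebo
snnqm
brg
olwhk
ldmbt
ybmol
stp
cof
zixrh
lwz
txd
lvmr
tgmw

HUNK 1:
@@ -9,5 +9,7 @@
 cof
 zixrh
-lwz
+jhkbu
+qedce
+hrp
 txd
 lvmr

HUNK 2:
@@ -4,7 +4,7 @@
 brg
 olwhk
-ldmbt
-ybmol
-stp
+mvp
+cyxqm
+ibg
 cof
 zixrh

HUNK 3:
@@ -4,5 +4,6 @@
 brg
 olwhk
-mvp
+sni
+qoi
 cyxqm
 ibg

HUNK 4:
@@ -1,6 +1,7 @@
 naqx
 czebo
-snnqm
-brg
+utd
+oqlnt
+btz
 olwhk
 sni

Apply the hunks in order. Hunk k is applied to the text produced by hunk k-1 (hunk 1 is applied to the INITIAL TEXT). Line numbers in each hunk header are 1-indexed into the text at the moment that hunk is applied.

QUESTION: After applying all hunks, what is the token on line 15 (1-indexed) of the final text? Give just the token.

Answer: hrp

Derivation:
Hunk 1: at line 9 remove [lwz] add [jhkbu,qedce,hrp] -> 16 lines: naqx czebo snnqm brg olwhk ldmbt ybmol stp cof zixrh jhkbu qedce hrp txd lvmr tgmw
Hunk 2: at line 4 remove [ldmbt,ybmol,stp] add [mvp,cyxqm,ibg] -> 16 lines: naqx czebo snnqm brg olwhk mvp cyxqm ibg cof zixrh jhkbu qedce hrp txd lvmr tgmw
Hunk 3: at line 4 remove [mvp] add [sni,qoi] -> 17 lines: naqx czebo snnqm brg olwhk sni qoi cyxqm ibg cof zixrh jhkbu qedce hrp txd lvmr tgmw
Hunk 4: at line 1 remove [snnqm,brg] add [utd,oqlnt,btz] -> 18 lines: naqx czebo utd oqlnt btz olwhk sni qoi cyxqm ibg cof zixrh jhkbu qedce hrp txd lvmr tgmw
Final line 15: hrp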